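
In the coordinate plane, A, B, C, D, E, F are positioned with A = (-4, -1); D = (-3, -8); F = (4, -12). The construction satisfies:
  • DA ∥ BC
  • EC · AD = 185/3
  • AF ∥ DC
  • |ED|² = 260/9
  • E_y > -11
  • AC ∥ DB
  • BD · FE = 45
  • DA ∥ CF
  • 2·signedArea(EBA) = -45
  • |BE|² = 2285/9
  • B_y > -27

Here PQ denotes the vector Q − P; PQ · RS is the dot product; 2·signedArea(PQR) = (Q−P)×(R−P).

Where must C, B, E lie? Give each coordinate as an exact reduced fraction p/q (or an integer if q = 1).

1. C_x = 5  [DA ∥ CF ∩ AF ∥ DC]
2. C_y = -19  [DA ∥ CF ∩ AF ∥ DC]
   → C = (5, -19)
3. B_x = 6  [DA ∥ BC ∩ AC ∥ DB]
4. B_y = -26  [DA ∥ BC ∩ AC ∥ DB]
   → B = (6, -26)
5. E_x = 5/3  [2·signedArea(EBA) = -45 ∩ BD · FE = 45]
6. E_y = -32/3  [2·signedArea(EBA) = -45 ∩ BD · FE = 45]
   → E = (5/3, -32/3)

B = (6, -26)
C = (5, -19)
E = (5/3, -32/3)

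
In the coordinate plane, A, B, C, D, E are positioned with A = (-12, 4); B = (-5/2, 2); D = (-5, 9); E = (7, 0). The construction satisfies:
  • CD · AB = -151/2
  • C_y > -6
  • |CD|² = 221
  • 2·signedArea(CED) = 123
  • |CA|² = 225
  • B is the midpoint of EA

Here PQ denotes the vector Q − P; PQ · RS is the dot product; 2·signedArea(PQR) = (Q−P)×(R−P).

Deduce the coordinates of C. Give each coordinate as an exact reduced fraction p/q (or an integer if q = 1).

1. C_x = 0  [CD · AB = -151/2 ∩ 2·signedArea(CED) = 123]
2. C_y = -5  [CD · AB = -151/2 ∩ 2·signedArea(CED) = 123]
   → C = (0, -5)

C = (0, -5)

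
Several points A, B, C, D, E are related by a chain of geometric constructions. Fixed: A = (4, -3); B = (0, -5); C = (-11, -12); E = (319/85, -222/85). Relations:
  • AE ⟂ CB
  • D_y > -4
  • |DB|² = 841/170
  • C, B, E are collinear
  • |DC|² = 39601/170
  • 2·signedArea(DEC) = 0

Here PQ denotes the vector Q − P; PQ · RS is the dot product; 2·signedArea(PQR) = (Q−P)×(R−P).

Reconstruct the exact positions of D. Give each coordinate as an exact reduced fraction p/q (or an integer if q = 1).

1. D_x = 319/170  [line 798/85·x + -1254/85·y + -1254/17 = 0 ∩ |DC|² = 39601/170]
2. D_y = -647/170  [line 798/85·x + -1254/85·y + -1254/17 = 0 ∩ |DC|² = 39601/170]
   → D = (319/170, -647/170)

D = (319/170, -647/170)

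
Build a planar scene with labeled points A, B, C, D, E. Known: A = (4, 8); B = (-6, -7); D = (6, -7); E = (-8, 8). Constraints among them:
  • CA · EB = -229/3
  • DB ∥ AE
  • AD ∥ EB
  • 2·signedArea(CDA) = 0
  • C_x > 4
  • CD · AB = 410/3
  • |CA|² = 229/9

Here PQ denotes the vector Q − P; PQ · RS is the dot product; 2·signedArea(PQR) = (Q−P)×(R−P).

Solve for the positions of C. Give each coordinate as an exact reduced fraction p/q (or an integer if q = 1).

1. C_x = 14/3  [2·signedArea(CDA) = 0 ∩ CD · AB = 410/3]
2. C_y = 3  [2·signedArea(CDA) = 0 ∩ CD · AB = 410/3]
   → C = (14/3, 3)

C = (14/3, 3)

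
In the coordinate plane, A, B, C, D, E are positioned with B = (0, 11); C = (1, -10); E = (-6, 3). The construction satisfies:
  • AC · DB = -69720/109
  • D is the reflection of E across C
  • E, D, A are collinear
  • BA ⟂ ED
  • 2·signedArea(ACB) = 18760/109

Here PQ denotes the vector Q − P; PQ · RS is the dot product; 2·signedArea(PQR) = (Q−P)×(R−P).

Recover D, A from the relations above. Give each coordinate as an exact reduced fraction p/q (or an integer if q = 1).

1. D_x = 8  [D is the reflection of E across C]
2. D_y = -23  [D is the reflection of E across C]
   → D = (8, -23)
3. A_x = -871/109  [E, D, A are collinear ∩ BA ⟂ ED]
4. A_y = 730/109  [E, D, A are collinear ∩ BA ⟂ ED]
   → A = (-871/109, 730/109)

A = (-871/109, 730/109)
D = (8, -23)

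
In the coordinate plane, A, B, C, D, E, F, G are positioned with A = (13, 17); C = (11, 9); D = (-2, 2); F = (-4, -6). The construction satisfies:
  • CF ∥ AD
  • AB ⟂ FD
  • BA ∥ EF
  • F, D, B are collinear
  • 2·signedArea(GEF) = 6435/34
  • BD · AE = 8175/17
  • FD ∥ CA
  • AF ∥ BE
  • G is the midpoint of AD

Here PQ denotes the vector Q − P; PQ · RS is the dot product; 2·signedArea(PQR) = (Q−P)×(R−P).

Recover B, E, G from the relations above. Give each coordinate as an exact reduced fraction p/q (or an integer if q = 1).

B = (41/17, 334/17)
E = (-248/17, -57/17)
G = (11/2, 19/2)

1. B_x = 41/17  [F, D, B are collinear ∩ AB ⟂ FD]
2. B_y = 334/17  [F, D, B are collinear ∩ AB ⟂ FD]
   → B = (41/17, 334/17)
3. E_x = -248/17  [BA ∥ EF ∩ AF ∥ BE]
4. E_y = -57/17  [BA ∥ EF ∩ AF ∥ BE]
   → E = (-248/17, -57/17)
5. G_x = 11/2  [G is the midpoint of AD]
6. G_y = 19/2  [G is the midpoint of AD]
   → G = (11/2, 19/2)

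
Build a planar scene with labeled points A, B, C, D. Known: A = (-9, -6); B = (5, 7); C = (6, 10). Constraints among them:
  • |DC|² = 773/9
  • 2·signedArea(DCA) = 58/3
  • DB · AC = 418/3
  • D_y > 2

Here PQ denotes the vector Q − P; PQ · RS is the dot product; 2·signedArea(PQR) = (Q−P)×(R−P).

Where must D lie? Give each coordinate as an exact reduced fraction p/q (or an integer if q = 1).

1. D_x = 1/3  [2·signedArea(DCA) = 58/3 ∩ DB · AC = 418/3]
2. D_y = 8/3  [2·signedArea(DCA) = 58/3 ∩ DB · AC = 418/3]
   → D = (1/3, 8/3)

D = (1/3, 8/3)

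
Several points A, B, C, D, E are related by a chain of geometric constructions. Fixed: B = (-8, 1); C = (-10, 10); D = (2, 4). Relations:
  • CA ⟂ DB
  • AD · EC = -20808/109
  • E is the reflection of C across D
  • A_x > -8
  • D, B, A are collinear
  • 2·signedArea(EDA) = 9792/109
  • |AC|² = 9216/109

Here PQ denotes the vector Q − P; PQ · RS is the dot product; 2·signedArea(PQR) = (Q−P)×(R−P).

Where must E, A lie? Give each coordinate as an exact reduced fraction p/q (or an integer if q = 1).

1. E_x = 14  [E is the reflection of C across D]
2. E_y = -2  [E is the reflection of C across D]
   → E = (14, -2)
3. A_x = -802/109  [D, B, A are collinear ∩ CA ⟂ DB]
4. A_y = 130/109  [D, B, A are collinear ∩ CA ⟂ DB]
   → A = (-802/109, 130/109)

A = (-802/109, 130/109)
E = (14, -2)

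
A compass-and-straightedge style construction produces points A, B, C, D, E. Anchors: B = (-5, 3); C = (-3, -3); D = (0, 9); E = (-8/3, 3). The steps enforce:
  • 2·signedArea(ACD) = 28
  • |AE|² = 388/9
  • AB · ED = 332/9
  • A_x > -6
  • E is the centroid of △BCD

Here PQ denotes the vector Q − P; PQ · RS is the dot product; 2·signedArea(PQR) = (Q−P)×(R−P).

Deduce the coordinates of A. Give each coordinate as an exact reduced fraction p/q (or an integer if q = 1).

1. A_x = -16/3  [AB · ED = 332/9 ∩ 2·signedArea(ACD) = 28]
2. A_y = -3  [AB · ED = 332/9 ∩ 2·signedArea(ACD) = 28]
   → A = (-16/3, -3)

A = (-16/3, -3)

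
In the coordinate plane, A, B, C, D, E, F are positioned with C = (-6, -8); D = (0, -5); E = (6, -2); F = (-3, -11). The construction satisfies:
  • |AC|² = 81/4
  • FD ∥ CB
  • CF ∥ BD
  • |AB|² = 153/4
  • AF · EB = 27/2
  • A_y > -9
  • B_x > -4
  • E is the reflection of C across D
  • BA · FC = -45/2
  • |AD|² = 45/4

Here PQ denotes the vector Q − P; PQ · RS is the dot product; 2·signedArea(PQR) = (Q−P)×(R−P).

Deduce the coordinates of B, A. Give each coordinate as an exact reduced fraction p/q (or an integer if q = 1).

A = (-3/2, -8)
B = (-3, -2)

1. B_x = -3  [CF ∥ BD ∩ FD ∥ CB]
2. B_y = -2  [CF ∥ BD ∩ FD ∥ CB]
   → B = (-3, -2)
3. A_x = -3/2  [AF · EB = 27/2 ∩ BA · FC = -45/2]
4. A_y = -8  [AF · EB = 27/2 ∩ BA · FC = -45/2]
   → A = (-3/2, -8)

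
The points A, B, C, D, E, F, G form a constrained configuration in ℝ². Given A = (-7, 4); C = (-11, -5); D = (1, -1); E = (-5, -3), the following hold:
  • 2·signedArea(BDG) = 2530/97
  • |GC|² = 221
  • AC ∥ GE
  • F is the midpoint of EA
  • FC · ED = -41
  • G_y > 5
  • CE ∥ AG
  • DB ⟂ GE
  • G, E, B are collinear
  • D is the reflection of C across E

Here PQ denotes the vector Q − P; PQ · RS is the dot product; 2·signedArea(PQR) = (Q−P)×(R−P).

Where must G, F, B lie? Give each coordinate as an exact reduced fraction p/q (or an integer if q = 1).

1. G_x = -1  [AC ∥ GE ∩ CE ∥ AG]
2. G_y = 6  [AC ∥ GE ∩ CE ∥ AG]
   → G = (-1, 6)
3. F_x = -6  [F is the midpoint of EA]
4. F_y = 1/2  [F is the midpoint of EA]
   → F = (-6, 1/2)
5. B_x = -317/97  [G, E, B are collinear ∩ DB ⟂ GE]
6. B_y = 87/97  [G, E, B are collinear ∩ DB ⟂ GE]
   → B = (-317/97, 87/97)

B = (-317/97, 87/97)
F = (-6, 1/2)
G = (-1, 6)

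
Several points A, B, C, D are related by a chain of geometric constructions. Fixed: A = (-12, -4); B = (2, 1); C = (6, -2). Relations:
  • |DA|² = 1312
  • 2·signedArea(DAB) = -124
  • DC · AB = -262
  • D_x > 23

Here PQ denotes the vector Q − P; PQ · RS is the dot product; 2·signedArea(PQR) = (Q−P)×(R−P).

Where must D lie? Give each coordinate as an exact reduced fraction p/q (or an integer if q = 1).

1. D_x = 24  [2·signedArea(DAB) = -124 ∩ DC · AB = -262]
2. D_y = 0  [2·signedArea(DAB) = -124 ∩ DC · AB = -262]
   → D = (24, 0)

D = (24, 0)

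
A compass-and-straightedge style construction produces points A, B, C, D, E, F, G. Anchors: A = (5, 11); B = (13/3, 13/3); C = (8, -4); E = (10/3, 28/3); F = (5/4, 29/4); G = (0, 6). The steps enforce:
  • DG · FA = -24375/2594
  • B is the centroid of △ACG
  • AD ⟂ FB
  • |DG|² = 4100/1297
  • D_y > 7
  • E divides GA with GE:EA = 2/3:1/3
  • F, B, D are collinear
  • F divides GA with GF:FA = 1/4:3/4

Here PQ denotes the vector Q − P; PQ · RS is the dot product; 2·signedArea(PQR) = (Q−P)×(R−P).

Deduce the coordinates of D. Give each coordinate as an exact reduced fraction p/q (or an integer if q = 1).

1. D_x = 1760/1297  [F, B, D are collinear ∩ AD ⟂ FB]
2. D_y = 9272/1297  [F, B, D are collinear ∩ AD ⟂ FB]
   → D = (1760/1297, 9272/1297)

D = (1760/1297, 9272/1297)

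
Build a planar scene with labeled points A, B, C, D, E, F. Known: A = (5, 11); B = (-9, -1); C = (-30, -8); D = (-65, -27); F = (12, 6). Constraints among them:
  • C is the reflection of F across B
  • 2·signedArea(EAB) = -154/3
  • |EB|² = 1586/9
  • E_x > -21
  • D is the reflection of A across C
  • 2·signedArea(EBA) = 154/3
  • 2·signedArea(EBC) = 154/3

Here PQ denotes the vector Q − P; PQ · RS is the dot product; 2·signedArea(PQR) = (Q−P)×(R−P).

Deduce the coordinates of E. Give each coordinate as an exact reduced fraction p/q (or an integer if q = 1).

1. E_x = -62/3  [2·signedArea(EBA) = 154/3 ∩ 2·signedArea(EBC) = 154/3]
2. E_y = -22/3  [2·signedArea(EBA) = 154/3 ∩ 2·signedArea(EBC) = 154/3]
   → E = (-62/3, -22/3)

E = (-62/3, -22/3)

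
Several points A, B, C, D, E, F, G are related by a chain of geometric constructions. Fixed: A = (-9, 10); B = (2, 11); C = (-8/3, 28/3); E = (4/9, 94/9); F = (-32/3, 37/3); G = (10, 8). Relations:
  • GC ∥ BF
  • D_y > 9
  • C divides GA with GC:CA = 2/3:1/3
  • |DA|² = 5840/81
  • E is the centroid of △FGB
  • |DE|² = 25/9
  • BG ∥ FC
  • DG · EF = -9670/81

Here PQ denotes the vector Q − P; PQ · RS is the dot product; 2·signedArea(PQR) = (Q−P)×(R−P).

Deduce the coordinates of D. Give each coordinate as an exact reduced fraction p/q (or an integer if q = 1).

D = (-5/9, 82/9)

1. D_x = -5/9  [line 100/9·x + -17/9·y + 1894/81 = 0 ∩ |DA|² = 5840/81]
2. D_y = 82/9  [line 100/9·x + -17/9·y + 1894/81 = 0 ∩ |DA|² = 5840/81]
   → D = (-5/9, 82/9)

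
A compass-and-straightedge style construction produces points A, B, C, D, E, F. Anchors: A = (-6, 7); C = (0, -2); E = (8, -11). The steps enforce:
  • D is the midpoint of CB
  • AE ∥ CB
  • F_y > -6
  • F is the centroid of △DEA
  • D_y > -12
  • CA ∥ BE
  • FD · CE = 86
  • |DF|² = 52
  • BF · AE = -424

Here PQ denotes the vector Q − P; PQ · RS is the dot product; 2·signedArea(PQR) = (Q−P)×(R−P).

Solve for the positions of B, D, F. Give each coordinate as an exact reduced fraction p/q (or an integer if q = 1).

1. B_x = 14  [CA ∥ BE ∩ AE ∥ CB]
2. B_y = -20  [CA ∥ BE ∩ AE ∥ CB]
   → B = (14, -20)
3. D_x = 7  [D is the midpoint of CB]
4. D_y = -11  [D is the midpoint of CB]
   → D = (7, -11)
5. F_x = 3  [F is the centroid of △DEA]
6. F_y = -5  [F is the centroid of △DEA]
   → F = (3, -5)

B = (14, -20)
D = (7, -11)
F = (3, -5)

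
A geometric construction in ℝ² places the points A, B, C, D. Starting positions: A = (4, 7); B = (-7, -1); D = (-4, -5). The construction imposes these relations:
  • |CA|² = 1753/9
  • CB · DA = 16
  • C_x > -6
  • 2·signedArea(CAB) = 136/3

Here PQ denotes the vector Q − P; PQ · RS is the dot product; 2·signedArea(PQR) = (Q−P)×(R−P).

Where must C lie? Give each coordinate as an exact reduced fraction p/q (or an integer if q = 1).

C = (-5, -11/3)

1. C_x = -5  [2·signedArea(CAB) = 136/3 ∩ CB · DA = 16]
2. C_y = -11/3  [2·signedArea(CAB) = 136/3 ∩ CB · DA = 16]
   → C = (-5, -11/3)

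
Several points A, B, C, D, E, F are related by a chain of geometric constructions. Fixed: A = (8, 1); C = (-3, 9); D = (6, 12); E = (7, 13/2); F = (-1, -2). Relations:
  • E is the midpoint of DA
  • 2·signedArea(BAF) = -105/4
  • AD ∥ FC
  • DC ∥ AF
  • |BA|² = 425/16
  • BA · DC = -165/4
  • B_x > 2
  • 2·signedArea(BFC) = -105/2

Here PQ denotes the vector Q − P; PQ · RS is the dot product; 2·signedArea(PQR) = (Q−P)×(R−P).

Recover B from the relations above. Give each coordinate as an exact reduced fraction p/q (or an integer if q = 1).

B = (3, 9/4)

1. B_x = 3  [2·signedArea(BAF) = -105/4 ∩ BA · DC = -165/4]
2. B_y = 9/4  [2·signedArea(BAF) = -105/4 ∩ BA · DC = -165/4]
   → B = (3, 9/4)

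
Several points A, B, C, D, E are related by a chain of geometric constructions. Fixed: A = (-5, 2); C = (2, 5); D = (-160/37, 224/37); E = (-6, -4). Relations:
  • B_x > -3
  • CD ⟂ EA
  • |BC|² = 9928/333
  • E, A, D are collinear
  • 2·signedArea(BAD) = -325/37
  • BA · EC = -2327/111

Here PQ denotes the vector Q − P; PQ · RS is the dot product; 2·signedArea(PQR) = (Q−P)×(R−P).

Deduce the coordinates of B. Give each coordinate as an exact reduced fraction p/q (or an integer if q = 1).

B = (-308/111, 87/37)

1. B_x = -308/111  [BA · EC = -2327/111 ∩ 2·signedArea(BAD) = -325/37]
2. B_y = 87/37  [BA · EC = -2327/111 ∩ 2·signedArea(BAD) = -325/37]
   → B = (-308/111, 87/37)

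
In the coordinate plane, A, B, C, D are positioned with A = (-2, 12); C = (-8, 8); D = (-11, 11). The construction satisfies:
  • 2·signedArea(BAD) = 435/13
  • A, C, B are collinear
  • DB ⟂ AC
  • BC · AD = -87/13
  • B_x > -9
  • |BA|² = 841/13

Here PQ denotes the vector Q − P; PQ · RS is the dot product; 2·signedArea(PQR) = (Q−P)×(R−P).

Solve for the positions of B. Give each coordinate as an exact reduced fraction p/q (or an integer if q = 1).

1. B_x = -113/13  [A, C, B are collinear ∩ DB ⟂ AC]
2. B_y = 98/13  [A, C, B are collinear ∩ DB ⟂ AC]
   → B = (-113/13, 98/13)

B = (-113/13, 98/13)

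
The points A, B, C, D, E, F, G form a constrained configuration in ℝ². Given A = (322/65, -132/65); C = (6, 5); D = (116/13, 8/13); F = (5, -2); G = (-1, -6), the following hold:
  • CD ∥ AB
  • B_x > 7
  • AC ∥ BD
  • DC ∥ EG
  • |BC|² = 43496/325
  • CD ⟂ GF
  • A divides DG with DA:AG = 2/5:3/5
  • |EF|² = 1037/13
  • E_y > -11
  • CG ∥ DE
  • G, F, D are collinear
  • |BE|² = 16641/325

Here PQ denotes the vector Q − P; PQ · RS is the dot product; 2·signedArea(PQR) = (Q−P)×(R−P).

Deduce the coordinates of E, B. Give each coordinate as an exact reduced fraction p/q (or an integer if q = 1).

1. E_x = 25/13  [DC ∥ EG ∩ CG ∥ DE]
2. E_y = -135/13  [DC ∥ EG ∩ CG ∥ DE]
   → E = (25/13, -135/13)
3. B_x = 512/65  [AC ∥ BD ∩ CD ∥ AB]
4. B_y = -417/65  [AC ∥ BD ∩ CD ∥ AB]
   → B = (512/65, -417/65)

B = (512/65, -417/65)
E = (25/13, -135/13)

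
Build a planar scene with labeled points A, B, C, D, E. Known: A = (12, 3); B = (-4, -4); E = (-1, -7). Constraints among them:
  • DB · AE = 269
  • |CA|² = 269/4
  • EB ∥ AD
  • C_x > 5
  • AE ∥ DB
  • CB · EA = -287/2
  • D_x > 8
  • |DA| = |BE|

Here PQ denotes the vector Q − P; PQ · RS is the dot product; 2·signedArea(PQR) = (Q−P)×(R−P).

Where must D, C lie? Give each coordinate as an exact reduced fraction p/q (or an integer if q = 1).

C = (11/2, -2)
D = (9, 6)

1. D_x = 9  [AE ∥ DB ∩ EB ∥ AD]
2. D_y = 6  [AE ∥ DB ∩ EB ∥ AD]
   → D = (9, 6)
3. C_x = 11/2  [line -13·x + -10·y + 103/2 = 0 ∩ |CA|² = 269/4]
4. C_y = -2  [line -13·x + -10·y + 103/2 = 0 ∩ |CA|² = 269/4]
   → C = (11/2, -2)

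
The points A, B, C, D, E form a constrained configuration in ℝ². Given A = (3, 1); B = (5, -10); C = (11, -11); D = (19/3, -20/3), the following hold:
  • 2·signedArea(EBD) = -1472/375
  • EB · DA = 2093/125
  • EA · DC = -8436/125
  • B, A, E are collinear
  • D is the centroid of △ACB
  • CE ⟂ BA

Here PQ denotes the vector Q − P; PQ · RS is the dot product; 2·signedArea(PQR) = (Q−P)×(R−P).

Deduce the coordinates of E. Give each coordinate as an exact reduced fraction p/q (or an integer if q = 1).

E = (671/125, -1503/125)

1. E_x = 671/125  [B, A, E are collinear ∩ CE ⟂ BA]
2. E_y = -1503/125  [B, A, E are collinear ∩ CE ⟂ BA]
   → E = (671/125, -1503/125)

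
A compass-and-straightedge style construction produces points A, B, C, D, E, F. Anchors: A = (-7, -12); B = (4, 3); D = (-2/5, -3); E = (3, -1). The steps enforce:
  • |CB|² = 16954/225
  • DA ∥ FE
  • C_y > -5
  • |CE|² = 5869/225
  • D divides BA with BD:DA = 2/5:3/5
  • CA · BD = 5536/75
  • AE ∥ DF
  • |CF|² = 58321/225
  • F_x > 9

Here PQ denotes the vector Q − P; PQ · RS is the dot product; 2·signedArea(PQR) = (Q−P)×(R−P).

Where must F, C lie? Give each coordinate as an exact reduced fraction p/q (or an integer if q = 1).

C = (-17/15, -4)
F = (48/5, 8)

1. F_x = 48/5  [DA ∥ FE ∩ AE ∥ DF]
2. F_y = 8  [DA ∥ FE ∩ AE ∥ DF]
   → F = (48/5, 8)
3. C_x = -17/15  [line 22/5·x + 6·y + 2174/75 = 0 ∩ |CF|² = 58321/225]
4. C_y = -4  [line 22/5·x + 6·y + 2174/75 = 0 ∩ |CF|² = 58321/225]
   → C = (-17/15, -4)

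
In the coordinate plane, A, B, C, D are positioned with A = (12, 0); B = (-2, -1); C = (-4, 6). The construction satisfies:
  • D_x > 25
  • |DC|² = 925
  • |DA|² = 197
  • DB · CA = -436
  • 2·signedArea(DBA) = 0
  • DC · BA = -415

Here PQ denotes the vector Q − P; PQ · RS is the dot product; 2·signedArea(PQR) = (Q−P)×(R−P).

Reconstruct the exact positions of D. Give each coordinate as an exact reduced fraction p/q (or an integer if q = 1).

D = (26, 1)

1. D_x = 26  [2·signedArea(DBA) = 0 ∩ DC · BA = -415]
2. D_y = 1  [2·signedArea(DBA) = 0 ∩ DC · BA = -415]
   → D = (26, 1)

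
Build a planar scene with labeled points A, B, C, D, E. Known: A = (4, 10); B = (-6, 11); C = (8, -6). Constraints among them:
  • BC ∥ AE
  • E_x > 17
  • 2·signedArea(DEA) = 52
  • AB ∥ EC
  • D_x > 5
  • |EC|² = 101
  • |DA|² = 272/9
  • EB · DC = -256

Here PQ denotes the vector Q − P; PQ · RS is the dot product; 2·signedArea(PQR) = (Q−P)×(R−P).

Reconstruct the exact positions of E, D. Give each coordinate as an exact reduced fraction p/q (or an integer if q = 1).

D = (16/3, 14/3)
E = (18, -7)

1. E_x = 18  [AB ∥ EC ∩ BC ∥ AE]
2. E_y = -7  [AB ∥ EC ∩ BC ∥ AE]
   → E = (18, -7)
3. D_x = 16/3  [2·signedArea(DEA) = 52 ∩ EB · DC = -256]
4. D_y = 14/3  [2·signedArea(DEA) = 52 ∩ EB · DC = -256]
   → D = (16/3, 14/3)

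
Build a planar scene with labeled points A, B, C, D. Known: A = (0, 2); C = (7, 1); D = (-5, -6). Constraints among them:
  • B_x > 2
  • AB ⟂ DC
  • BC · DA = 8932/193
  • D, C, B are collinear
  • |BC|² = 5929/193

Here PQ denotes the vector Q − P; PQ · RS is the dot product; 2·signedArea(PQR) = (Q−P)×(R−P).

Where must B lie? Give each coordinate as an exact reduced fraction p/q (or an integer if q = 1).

B = (427/193, -346/193)

1. B_x = 427/193  [D, C, B are collinear ∩ AB ⟂ DC]
2. B_y = -346/193  [D, C, B are collinear ∩ AB ⟂ DC]
   → B = (427/193, -346/193)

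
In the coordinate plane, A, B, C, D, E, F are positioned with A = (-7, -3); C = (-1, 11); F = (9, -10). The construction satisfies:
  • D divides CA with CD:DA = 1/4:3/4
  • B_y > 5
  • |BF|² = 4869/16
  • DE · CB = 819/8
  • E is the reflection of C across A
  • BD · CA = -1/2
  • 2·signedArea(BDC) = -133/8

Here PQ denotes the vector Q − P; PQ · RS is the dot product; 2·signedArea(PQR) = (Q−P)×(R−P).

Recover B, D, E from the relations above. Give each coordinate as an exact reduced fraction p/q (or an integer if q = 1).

B = (3/2, 23/4)
D = (-5/2, 15/2)
E = (-13, -17)

1. D_x = -5/2  [D divides CA with CD:DA = 1/4:3/4]
2. D_y = 15/2  [D divides CA with CD:DA = 1/4:3/4]
   → D = (-5/2, 15/2)
3. E_x = -13  [E is the reflection of C across A]
4. E_y = -17  [E is the reflection of C across A]
   → E = (-13, -17)
5. B_x = 3/2  [2·signedArea(BDC) = -133/8 ∩ DE · CB = 819/8]
6. B_y = 23/4  [2·signedArea(BDC) = -133/8 ∩ DE · CB = 819/8]
   → B = (3/2, 23/4)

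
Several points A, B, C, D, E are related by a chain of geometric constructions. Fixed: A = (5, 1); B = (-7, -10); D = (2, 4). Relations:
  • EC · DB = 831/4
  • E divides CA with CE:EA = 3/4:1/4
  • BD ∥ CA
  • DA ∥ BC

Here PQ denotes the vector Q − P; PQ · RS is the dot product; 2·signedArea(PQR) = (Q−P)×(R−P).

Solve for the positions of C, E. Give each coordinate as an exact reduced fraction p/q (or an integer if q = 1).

C = (-4, -13)
E = (11/4, -5/2)

1. C_x = -4  [BD ∥ CA ∩ DA ∥ BC]
2. C_y = -13  [BD ∥ CA ∩ DA ∥ BC]
   → C = (-4, -13)
3. E_x = 11/4  [E divides CA with CE:EA = 3/4:1/4]
4. E_y = -5/2  [E divides CA with CE:EA = 3/4:1/4]
   → E = (11/4, -5/2)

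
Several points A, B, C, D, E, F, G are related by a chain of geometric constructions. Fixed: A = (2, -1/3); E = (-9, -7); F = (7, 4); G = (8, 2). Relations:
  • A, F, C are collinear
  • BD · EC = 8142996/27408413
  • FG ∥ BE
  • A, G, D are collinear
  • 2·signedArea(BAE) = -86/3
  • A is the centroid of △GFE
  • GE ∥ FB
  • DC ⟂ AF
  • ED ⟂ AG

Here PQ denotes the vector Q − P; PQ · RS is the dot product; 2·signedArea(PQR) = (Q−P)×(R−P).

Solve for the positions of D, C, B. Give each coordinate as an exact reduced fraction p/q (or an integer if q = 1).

1. D_x = -3658/373  [A, G, D are collinear ∩ ED ⟂ AG]
2. D_y = -1837/373  [A, G, D are collinear ∩ ED ⟂ AG]
   → D = (-3658/373, -1837/373)
3. C_x = -515473/73481  [A, F, C are collinear ∩ DC ⟂ AF]
4. C_y = -598604/73481  [A, F, C are collinear ∩ DC ⟂ AF]
   → C = (-515473/73481, -598604/73481)
5. B_x = -10  [FG ∥ BE ∩ GE ∥ FB]
6. B_y = -5  [FG ∥ BE ∩ GE ∥ FB]
   → B = (-10, -5)

B = (-10, -5)
C = (-515473/73481, -598604/73481)
D = (-3658/373, -1837/373)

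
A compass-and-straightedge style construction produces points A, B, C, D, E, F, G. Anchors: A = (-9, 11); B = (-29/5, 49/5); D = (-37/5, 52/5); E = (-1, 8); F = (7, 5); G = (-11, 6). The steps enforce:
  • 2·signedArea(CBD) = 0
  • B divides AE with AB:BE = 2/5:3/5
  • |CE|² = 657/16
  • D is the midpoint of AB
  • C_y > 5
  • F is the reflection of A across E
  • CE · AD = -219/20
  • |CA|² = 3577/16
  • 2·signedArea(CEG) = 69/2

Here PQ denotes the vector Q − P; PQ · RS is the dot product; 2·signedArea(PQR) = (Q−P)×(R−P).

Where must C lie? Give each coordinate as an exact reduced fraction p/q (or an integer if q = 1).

1. C_x = 5  [2·signedArea(CBD) = 0 ∩ 2·signedArea(CEG) = 69/2]
2. C_y = 23/4  [2·signedArea(CBD) = 0 ∩ 2·signedArea(CEG) = 69/2]
   → C = (5, 23/4)

C = (5, 23/4)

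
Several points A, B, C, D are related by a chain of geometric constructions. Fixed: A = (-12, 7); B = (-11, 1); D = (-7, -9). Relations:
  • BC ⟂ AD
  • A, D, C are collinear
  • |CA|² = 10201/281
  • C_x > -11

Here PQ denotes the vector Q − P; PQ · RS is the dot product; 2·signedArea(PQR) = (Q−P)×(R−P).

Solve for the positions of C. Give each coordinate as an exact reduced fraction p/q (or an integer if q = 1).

1. C_x = -2867/281  [A, D, C are collinear ∩ BC ⟂ AD]
2. C_y = 351/281  [A, D, C are collinear ∩ BC ⟂ AD]
   → C = (-2867/281, 351/281)

C = (-2867/281, 351/281)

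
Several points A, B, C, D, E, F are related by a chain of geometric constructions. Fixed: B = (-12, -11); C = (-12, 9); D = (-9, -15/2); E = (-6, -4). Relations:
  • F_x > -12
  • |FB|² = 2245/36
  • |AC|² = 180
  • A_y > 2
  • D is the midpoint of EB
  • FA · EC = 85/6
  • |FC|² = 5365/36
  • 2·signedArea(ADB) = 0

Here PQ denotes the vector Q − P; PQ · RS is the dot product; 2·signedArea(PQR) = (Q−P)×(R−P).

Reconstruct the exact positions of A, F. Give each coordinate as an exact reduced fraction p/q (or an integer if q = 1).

A = (0, 3)
F = (-11, -19/6)

1. A_x = 0  [line 7/2·x + -3·y + 9 = 0 ∩ |AC|² = 180]
2. A_y = 3  [line 7/2·x + -3·y + 9 = 0 ∩ |AC|² = 180]
   → A = (0, 3)
3. F_x = -11  [line 6·x + -13·y + 149/6 = 0 ∩ |FB|² = 2245/36]
4. F_y = -19/6  [line 6·x + -13·y + 149/6 = 0 ∩ |FB|² = 2245/36]
   → F = (-11, -19/6)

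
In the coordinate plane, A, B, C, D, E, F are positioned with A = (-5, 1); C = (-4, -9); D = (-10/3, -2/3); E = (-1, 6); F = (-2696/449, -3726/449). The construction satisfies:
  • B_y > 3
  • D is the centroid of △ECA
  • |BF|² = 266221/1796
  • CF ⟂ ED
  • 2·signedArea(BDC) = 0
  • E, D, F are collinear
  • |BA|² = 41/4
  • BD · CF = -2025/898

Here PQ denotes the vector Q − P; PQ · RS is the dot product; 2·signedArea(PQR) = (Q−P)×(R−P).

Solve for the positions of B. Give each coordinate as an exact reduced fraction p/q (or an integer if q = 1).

1. B_x = -3  [2·signedArea(BDC) = 0 ∩ BD · CF = -2025/898]
2. B_y = 7/2  [2·signedArea(BDC) = 0 ∩ BD · CF = -2025/898]
   → B = (-3, 7/2)

B = (-3, 7/2)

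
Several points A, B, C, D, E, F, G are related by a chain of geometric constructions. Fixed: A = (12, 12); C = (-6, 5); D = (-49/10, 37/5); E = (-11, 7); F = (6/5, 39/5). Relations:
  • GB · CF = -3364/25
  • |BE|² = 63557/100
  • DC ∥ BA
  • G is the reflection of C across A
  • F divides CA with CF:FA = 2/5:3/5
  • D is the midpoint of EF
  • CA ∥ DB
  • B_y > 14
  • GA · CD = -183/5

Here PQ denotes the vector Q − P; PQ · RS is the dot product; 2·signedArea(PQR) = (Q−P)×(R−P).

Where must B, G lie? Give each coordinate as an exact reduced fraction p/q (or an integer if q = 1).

1. B_x = 131/10  [DC ∥ BA ∩ CA ∥ DB]
2. B_y = 72/5  [DC ∥ BA ∩ CA ∥ DB]
   → B = (131/10, 72/5)
3. G_x = 30  [G is the reflection of C across A]
4. G_y = 19  [G is the reflection of C across A]
   → G = (30, 19)

B = (131/10, 72/5)
G = (30, 19)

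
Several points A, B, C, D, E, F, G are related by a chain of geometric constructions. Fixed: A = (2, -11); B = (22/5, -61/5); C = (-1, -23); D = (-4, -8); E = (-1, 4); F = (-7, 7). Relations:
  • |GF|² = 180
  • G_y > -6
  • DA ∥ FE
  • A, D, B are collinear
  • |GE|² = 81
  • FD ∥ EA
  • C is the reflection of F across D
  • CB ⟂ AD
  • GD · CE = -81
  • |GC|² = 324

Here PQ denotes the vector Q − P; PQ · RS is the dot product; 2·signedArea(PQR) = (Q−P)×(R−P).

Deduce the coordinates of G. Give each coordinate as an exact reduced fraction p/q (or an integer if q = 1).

1. G_y = -5  [GD · CE = -81]
2. G_x = -1  [|GE|² = 81]
   → G = (-1, -5)

G = (-1, -5)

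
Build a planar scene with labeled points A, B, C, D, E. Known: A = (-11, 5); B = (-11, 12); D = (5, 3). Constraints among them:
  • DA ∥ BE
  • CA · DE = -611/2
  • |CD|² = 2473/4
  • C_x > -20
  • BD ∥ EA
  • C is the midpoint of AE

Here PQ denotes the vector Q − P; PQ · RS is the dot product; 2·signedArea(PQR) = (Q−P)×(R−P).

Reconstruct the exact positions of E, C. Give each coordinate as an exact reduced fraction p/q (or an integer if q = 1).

1. E_x = -27  [BD ∥ EA ∩ DA ∥ BE]
2. E_y = 14  [BD ∥ EA ∩ DA ∥ BE]
   → E = (-27, 14)
3. C_x = -19  [C is the midpoint of AE]
4. C_y = 19/2  [C is the midpoint of AE]
   → C = (-19, 19/2)

C = (-19, 19/2)
E = (-27, 14)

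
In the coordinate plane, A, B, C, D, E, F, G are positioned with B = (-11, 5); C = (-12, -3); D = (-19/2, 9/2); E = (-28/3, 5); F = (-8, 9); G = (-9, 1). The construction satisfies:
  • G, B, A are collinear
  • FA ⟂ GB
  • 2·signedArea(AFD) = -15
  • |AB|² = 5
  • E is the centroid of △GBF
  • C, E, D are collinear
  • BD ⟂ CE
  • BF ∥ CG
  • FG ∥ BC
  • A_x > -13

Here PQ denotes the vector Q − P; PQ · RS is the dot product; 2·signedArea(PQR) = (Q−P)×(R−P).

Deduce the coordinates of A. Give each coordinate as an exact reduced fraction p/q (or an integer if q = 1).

A = (-12, 7)

1. A_x = -12  [G, B, A are collinear ∩ FA ⟂ GB]
2. A_y = 7  [G, B, A are collinear ∩ FA ⟂ GB]
   → A = (-12, 7)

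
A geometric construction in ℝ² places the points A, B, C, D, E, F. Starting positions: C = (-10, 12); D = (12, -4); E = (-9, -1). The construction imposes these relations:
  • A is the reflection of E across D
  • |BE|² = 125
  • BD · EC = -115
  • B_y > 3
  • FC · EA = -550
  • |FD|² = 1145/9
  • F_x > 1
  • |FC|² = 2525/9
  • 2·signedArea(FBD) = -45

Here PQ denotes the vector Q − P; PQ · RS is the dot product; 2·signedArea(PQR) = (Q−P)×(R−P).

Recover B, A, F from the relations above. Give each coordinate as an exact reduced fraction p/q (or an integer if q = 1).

A = (33, -7)
B = (1, 4)
F = (4/3, -1/3)

1. B_x = 1  [line 1·x + -13·y + 51 = 0 ∩ |BE|² = 125]
2. B_y = 4  [line 1·x + -13·y + 51 = 0 ∩ |BE|² = 125]
   → B = (1, 4)
3. A_x = 33  [A is the reflection of E across D]
4. A_y = -7  [A is the reflection of E across D]
   → A = (33, -7)
5. F_x = 4/3  [2·signedArea(FBD) = -45 ∩ FC · EA = -550]
6. F_y = -1/3  [2·signedArea(FBD) = -45 ∩ FC · EA = -550]
   → F = (4/3, -1/3)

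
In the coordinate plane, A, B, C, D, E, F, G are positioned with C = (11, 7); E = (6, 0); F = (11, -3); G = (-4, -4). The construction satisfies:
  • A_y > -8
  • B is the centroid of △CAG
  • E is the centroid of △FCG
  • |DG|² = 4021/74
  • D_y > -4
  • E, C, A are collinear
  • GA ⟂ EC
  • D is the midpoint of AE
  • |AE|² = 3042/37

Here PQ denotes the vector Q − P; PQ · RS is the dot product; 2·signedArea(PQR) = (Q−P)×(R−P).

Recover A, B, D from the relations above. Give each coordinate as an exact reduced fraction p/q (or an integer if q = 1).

1. A_x = 27/37  [E, C, A are collinear ∩ GA ⟂ EC]
2. A_y = -273/37  [E, C, A are collinear ∩ GA ⟂ EC]
   → A = (27/37, -273/37)
3. B_x = 286/111  [B is the centroid of △CAG]
4. B_y = -54/37  [B is the centroid of △CAG]
   → B = (286/111, -54/37)
5. D_x = 249/74  [D is the midpoint of AE]
6. D_y = -273/74  [D is the midpoint of AE]
   → D = (249/74, -273/74)

A = (27/37, -273/37)
B = (286/111, -54/37)
D = (249/74, -273/74)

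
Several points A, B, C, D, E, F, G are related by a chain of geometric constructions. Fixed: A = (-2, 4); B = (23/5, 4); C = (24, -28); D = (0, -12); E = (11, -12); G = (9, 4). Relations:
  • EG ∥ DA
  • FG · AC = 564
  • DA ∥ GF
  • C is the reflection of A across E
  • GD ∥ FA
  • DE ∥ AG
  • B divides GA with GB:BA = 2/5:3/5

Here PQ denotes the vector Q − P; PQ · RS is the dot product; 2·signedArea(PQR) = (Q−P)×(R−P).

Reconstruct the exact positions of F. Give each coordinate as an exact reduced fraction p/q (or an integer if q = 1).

F = (7, 20)

1. F_x = 7  [GD ∥ FA ∩ DA ∥ GF]
2. F_y = 20  [GD ∥ FA ∩ DA ∥ GF]
   → F = (7, 20)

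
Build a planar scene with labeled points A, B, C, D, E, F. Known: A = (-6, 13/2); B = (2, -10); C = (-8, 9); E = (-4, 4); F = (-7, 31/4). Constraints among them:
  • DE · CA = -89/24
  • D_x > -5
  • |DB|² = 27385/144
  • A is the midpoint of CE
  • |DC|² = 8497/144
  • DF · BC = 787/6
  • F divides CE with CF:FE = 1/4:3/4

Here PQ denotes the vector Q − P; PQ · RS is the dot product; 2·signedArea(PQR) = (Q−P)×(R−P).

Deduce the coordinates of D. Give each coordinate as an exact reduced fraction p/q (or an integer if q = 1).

1. D_x = -13/3  [DF · BC = 787/6 ∩ DE · CA = -89/24]
2. D_y = 9/4  [DF · BC = 787/6 ∩ DE · CA = -89/24]
   → D = (-13/3, 9/4)

D = (-13/3, 9/4)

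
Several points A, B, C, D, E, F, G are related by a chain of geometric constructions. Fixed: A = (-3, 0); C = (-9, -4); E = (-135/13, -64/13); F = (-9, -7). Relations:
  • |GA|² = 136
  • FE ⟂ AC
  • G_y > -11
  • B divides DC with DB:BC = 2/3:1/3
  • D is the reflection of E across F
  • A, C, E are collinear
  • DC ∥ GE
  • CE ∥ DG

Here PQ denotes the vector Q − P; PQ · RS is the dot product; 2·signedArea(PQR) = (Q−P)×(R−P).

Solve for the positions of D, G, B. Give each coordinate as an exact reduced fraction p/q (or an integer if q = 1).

B = (-111/13, -74/13)
D = (-99/13, -118/13)
G = (-9, -10)

1. D_x = -99/13  [D is the reflection of E across F]
2. D_y = -118/13  [D is the reflection of E across F]
   → D = (-99/13, -118/13)
3. G_x = -9  [DC ∥ GE ∩ CE ∥ DG]
4. G_y = -10  [DC ∥ GE ∩ CE ∥ DG]
   → G = (-9, -10)
5. B_x = -111/13  [B divides DC with DB:BC = 2/3:1/3]
6. B_y = -74/13  [B divides DC with DB:BC = 2/3:1/3]
   → B = (-111/13, -74/13)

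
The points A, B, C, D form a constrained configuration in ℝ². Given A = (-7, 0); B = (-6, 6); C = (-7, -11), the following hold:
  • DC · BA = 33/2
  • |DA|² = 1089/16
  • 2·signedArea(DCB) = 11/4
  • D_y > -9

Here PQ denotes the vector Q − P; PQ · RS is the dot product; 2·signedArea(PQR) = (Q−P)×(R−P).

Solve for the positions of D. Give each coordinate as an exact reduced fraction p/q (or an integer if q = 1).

1. D_x = -7  [2·signedArea(DCB) = 11/4 ∩ DC · BA = 33/2]
2. D_y = -33/4  [2·signedArea(DCB) = 11/4 ∩ DC · BA = 33/2]
   → D = (-7, -33/4)

D = (-7, -33/4)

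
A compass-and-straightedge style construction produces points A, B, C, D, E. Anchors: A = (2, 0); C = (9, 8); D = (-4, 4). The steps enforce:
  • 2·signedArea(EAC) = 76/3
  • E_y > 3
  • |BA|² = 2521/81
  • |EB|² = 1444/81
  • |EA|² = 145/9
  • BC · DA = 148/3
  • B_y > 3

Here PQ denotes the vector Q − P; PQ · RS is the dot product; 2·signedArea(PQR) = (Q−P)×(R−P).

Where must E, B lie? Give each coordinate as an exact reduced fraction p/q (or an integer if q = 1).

1. E_x = 7/3  [line -8·x + 7·y + -28/3 = 0 ∩ |EA|² = 145/9]
2. E_y = 4  [line -8·x + 7·y + -28/3 = 0 ∩ |EA|² = 145/9]
   → E = (7/3, 4)
3. B_x = -17/9  [line -6·x + 4·y + -82/3 = 0 ∩ |BA|² = 2521/81]
4. B_y = 4  [line -6·x + 4·y + -82/3 = 0 ∩ |BA|² = 2521/81]
   → B = (-17/9, 4)

B = (-17/9, 4)
E = (7/3, 4)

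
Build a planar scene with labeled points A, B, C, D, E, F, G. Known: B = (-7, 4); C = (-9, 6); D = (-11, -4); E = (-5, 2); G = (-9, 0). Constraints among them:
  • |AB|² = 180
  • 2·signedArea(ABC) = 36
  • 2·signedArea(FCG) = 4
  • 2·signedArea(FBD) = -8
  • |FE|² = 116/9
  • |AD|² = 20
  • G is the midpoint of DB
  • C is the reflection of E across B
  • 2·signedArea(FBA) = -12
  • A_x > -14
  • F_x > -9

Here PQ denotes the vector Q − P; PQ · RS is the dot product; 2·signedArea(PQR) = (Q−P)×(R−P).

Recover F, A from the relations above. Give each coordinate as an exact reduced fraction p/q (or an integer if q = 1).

1. F_x = -25/3  [2·signedArea(FBD) = -8 ∩ 2·signedArea(FCG) = 4]
2. F_y = 10/3  [2·signedArea(FBD) = -8 ∩ 2·signedArea(FCG) = 4]
   → F = (-25/3, 10/3)
3. A_x = -13  [2·signedArea(FBA) = -12 ∩ 2·signedArea(ABC) = 36]
4. A_y = -8  [2·signedArea(FBA) = -12 ∩ 2·signedArea(ABC) = 36]
   → A = (-13, -8)

A = (-13, -8)
F = (-25/3, 10/3)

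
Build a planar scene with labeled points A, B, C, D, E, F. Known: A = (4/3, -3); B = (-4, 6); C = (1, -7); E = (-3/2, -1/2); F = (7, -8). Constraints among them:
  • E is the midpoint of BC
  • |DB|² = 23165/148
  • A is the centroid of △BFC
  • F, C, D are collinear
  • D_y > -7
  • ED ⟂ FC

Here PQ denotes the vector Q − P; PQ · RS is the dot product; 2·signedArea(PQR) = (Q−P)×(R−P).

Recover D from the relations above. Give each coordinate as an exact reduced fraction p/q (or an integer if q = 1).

D = (-92/37, -475/74)

1. D_x = -92/37  [F, C, D are collinear ∩ ED ⟂ FC]
2. D_y = -475/74  [F, C, D are collinear ∩ ED ⟂ FC]
   → D = (-92/37, -475/74)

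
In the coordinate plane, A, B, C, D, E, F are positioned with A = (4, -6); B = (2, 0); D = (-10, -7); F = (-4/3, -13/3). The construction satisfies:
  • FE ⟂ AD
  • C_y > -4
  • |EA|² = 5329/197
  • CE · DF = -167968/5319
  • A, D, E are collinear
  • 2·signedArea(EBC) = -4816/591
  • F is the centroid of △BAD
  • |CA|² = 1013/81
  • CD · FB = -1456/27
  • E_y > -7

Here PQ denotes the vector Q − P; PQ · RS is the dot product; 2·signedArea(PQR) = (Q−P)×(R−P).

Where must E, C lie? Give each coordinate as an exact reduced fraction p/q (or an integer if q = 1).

1. E_x = -234/197  [A, D, E are collinear ∩ FE ⟂ AD]
2. E_y = -1255/197  [A, D, E are collinear ∩ FE ⟂ AD]
   → E = (-234/197, -1255/197)
3. C_x = 14/9  [CE · DF = -167968/5319 ∩ CD · FB = -1456/27]
4. C_y = -31/9  [CE · DF = -167968/5319 ∩ CD · FB = -1456/27]
   → C = (14/9, -31/9)

C = (14/9, -31/9)
E = (-234/197, -1255/197)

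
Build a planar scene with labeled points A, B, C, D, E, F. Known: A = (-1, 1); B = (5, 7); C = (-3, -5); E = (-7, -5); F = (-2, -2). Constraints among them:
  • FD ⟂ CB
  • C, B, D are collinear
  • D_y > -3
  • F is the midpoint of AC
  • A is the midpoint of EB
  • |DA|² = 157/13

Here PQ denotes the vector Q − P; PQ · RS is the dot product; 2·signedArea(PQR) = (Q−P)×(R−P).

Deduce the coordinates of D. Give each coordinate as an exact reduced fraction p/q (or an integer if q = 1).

D = (-17/13, -32/13)

1. D_x = -17/13  [C, B, D are collinear ∩ FD ⟂ CB]
2. D_y = -32/13  [C, B, D are collinear ∩ FD ⟂ CB]
   → D = (-17/13, -32/13)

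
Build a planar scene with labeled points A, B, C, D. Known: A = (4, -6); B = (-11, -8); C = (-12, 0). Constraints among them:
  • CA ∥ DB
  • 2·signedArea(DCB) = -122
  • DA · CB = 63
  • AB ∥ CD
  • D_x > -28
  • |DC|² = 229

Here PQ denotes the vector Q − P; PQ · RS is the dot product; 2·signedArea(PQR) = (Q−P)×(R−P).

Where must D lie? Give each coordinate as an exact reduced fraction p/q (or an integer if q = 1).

D = (-27, -2)

1. D_x = -27  [CA ∥ DB ∩ AB ∥ CD]
2. D_y = -2  [CA ∥ DB ∩ AB ∥ CD]
   → D = (-27, -2)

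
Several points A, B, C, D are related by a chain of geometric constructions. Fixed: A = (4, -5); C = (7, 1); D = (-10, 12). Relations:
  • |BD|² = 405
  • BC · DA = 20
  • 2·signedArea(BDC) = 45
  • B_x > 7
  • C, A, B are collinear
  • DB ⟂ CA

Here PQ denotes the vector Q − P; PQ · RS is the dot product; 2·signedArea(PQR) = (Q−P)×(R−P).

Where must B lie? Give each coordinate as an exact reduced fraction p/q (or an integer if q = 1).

B = (8, 3)

1. B_x = 8  [C, A, B are collinear ∩ DB ⟂ CA]
2. B_y = 3  [C, A, B are collinear ∩ DB ⟂ CA]
   → B = (8, 3)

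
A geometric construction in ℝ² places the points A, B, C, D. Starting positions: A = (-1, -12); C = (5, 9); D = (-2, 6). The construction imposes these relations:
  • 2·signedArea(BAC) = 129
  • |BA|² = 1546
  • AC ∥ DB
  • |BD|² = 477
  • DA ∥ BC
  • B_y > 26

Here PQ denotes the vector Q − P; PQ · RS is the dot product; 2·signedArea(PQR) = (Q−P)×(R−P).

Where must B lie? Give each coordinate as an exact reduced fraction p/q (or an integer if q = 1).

1. B_x = 4  [DA ∥ BC ∩ AC ∥ DB]
2. B_y = 27  [DA ∥ BC ∩ AC ∥ DB]
   → B = (4, 27)

B = (4, 27)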